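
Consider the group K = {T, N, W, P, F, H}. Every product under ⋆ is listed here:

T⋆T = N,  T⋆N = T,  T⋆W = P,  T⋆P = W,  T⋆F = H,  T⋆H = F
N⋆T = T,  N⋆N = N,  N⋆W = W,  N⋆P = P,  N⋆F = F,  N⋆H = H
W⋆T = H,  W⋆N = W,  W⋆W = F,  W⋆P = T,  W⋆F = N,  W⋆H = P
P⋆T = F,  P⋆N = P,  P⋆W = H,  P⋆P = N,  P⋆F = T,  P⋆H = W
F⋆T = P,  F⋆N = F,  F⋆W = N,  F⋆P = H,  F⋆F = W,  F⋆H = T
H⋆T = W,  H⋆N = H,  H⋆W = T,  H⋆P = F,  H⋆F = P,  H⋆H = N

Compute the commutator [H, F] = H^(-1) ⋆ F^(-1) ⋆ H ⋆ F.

Identity is N; from the table H^(-1) = H and F^(-1) = W.
H ⋆ W = T
T ⋆ H = F
F ⋆ F = W

W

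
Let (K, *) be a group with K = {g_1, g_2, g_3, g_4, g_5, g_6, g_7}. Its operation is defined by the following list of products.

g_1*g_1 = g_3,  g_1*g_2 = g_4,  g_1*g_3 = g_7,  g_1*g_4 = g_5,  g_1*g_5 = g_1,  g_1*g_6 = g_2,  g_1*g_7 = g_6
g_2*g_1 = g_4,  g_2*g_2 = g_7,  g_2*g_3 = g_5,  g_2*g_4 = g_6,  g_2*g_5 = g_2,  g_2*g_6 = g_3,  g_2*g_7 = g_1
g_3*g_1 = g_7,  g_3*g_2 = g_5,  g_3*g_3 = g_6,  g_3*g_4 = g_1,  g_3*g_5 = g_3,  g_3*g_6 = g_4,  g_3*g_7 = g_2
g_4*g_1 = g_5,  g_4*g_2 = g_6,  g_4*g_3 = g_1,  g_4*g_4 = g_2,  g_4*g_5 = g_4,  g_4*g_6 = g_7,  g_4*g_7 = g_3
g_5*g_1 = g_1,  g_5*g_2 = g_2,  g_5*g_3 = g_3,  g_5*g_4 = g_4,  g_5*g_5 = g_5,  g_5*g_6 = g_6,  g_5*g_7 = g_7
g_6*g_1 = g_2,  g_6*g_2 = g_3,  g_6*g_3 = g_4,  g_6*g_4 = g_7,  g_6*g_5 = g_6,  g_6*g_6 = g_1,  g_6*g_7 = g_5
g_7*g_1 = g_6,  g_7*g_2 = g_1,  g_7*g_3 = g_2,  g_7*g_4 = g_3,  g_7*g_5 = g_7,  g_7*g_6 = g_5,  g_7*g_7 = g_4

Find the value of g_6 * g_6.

Read row g_6, column g_6: g_6 * g_6 = g_1.

g_1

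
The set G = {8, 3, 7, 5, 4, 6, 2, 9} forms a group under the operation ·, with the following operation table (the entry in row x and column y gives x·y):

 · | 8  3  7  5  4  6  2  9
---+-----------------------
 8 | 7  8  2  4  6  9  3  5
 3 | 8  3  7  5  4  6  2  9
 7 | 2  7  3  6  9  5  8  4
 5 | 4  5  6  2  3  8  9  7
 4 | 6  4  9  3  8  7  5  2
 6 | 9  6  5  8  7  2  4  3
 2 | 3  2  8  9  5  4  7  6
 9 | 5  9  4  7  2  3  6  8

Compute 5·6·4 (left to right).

5·6 = 8
8·4 = 6
(Structurally, G here is isomorphic to the cyclic group Z_8.)

6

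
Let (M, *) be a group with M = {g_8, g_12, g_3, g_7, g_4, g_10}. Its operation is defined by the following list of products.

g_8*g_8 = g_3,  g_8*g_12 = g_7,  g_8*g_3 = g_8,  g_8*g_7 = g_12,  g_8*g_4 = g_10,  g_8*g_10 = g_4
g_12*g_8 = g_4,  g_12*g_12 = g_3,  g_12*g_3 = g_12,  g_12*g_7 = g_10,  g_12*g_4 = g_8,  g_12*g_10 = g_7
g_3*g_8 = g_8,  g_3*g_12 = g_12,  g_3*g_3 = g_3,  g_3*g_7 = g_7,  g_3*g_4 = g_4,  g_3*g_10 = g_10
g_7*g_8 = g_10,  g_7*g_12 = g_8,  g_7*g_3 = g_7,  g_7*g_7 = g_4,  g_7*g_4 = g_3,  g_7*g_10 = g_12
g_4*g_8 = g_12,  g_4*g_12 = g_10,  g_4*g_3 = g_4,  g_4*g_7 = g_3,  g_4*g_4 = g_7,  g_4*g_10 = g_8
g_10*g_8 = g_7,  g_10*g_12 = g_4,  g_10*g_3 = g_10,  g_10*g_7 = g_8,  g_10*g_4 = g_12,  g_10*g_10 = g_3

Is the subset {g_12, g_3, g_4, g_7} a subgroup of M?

No

g_4 * g_12 = g_10, which is not in {g_12, g_3, g_4, g_7}.
The subset is not closed under *, so it is not a subgroup.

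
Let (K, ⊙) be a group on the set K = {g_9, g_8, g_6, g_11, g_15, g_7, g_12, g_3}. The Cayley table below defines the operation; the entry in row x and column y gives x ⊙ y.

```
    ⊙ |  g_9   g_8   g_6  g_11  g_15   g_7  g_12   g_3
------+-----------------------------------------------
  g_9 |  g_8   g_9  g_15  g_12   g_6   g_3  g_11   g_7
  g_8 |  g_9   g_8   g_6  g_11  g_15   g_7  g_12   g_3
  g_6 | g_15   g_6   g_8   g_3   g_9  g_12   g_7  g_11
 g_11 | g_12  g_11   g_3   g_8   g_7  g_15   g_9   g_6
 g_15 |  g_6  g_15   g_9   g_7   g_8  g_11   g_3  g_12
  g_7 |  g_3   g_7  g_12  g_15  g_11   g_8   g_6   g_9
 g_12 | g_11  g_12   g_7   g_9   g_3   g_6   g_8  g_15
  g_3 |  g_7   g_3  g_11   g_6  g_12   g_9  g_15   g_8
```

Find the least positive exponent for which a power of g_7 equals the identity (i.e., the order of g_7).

2

The identity element is g_8 (its row matches the header).
g_7^1 = g_7
g_7^2 = g_7 ⊙ g_7 = g_8
The first power of g_7 equal to the identity is g_7^2, so ord(g_7) = 2.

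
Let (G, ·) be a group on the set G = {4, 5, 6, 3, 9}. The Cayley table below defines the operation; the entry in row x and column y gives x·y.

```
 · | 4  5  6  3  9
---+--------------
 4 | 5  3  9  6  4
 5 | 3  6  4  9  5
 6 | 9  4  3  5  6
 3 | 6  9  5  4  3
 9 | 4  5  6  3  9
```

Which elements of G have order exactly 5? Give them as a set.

{3, 4, 5, 6}

Identity is 9. Compute the order of each non-identity element by repeated multiplication:
  4: 4 → 5 → 3 → 6 → 9  (order 5)
  5: 5 → 6 → 4 → 3 → 9  (order 5)
  6: 6 → 3 → 5 → 4 → 9  (order 5)
  3: 3 → 4 → 6 → 5 → 9  (order 5)
Elements of order 5: {3, 4, 5, 6}.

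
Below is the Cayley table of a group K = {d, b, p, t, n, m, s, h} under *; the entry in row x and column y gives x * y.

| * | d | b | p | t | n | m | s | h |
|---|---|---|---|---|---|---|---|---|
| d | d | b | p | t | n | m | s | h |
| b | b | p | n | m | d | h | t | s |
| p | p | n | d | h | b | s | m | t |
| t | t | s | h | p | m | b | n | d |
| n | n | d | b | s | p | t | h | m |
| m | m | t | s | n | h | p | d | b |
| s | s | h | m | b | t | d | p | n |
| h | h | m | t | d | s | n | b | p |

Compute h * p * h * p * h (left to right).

h * p = t
t * h = d
d * p = p
p * h = t

t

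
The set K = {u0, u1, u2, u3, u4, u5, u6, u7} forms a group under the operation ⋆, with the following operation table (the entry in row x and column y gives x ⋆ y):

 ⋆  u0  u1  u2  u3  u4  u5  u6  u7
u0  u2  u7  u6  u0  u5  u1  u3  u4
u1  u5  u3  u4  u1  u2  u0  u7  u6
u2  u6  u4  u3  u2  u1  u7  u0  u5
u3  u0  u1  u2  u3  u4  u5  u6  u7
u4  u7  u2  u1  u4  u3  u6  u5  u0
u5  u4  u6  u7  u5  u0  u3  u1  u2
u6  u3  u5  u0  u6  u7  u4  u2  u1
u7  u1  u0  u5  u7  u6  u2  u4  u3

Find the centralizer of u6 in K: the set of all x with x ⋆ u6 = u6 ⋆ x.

{u0, u2, u3, u6}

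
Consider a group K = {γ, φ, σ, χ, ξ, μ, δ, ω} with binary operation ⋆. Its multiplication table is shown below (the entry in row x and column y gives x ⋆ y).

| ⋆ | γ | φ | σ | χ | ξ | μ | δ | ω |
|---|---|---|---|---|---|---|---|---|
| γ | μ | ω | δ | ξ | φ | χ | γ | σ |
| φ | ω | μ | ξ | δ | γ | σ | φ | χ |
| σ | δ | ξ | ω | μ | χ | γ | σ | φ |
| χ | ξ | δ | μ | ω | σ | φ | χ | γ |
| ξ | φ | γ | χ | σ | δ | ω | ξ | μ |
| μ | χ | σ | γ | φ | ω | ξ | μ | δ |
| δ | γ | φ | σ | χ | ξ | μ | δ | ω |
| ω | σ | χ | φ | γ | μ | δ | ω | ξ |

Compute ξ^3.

ξ^1 = ξ
ξ^2 = ξ ⋆ ξ = δ
ξ^3 = δ ⋆ ξ = ξ

ξ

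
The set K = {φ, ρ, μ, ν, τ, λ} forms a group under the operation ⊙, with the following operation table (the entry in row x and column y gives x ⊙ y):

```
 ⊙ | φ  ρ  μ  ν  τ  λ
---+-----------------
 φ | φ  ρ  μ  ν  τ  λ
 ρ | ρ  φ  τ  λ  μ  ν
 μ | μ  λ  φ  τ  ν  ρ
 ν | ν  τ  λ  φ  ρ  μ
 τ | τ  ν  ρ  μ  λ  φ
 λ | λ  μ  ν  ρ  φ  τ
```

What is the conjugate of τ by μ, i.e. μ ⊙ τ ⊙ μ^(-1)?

λ

The identity is φ. In row μ, the entry φ sits in column μ, so μ^(-1) = μ.
μ ⊙ τ = ν
ν ⊙ μ = λ
(Structurally, K here is isomorphic to the symmetric group S_3.)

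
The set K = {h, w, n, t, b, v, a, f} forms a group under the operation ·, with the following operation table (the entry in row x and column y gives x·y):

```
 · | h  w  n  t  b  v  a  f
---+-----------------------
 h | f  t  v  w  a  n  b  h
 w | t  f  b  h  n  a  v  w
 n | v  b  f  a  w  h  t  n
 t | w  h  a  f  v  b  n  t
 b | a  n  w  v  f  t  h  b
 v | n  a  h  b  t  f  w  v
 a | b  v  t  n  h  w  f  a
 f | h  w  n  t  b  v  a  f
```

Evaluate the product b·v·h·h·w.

h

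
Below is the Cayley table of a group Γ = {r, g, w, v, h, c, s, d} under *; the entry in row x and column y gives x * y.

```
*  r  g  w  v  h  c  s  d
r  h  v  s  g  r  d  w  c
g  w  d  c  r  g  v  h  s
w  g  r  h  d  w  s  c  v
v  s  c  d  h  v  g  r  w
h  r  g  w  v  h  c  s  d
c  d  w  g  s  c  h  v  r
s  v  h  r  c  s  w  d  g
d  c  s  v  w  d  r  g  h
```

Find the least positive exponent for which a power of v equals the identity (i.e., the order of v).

The identity element is h (its row matches the header).
v^1 = v
v^2 = v * v = h
The first power of v equal to the identity is v^2, so ord(v) = 2.

2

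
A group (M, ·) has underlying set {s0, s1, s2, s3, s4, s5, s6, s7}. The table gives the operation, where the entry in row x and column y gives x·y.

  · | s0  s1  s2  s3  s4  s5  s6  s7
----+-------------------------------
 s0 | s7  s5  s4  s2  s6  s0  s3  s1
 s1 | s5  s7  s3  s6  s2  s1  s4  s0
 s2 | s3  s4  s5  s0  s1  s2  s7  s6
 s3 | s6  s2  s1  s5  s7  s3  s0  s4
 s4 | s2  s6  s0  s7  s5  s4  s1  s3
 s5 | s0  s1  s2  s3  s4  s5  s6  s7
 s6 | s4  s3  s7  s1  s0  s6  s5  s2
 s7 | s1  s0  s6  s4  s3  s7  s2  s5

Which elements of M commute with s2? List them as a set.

Compare row s2 with column s2 entry by entry.
s6·s2 = s7 = s2·s6, so s6 commutes with s2.
s4·s2 = s0 but s2·s4 = s1, so s4 does not.
Collecting the elements that commute with s2: C(s2) = {s2, s5, s6, s7}.

{s2, s5, s6, s7}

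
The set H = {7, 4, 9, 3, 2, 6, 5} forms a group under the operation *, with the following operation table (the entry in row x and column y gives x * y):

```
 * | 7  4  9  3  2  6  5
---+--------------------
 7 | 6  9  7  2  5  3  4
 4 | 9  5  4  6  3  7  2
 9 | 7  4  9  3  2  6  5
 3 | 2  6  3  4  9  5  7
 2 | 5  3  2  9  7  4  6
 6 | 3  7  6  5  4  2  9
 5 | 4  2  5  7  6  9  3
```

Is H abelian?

Yes

Check whether the table is symmetric across its main diagonal.
Every entry (row x, col y) equals the entry (row y, col x), so H is abelian.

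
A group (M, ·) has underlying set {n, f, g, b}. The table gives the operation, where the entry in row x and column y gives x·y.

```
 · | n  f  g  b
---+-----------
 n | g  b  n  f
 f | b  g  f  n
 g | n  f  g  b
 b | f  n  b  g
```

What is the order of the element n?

2

The identity element is g (its row matches the header).
n^1 = n
n^2 = n·n = g
The first power of n equal to the identity is n^2, so ord(n) = 2.
(Structurally, M here is isomorphic to the Klein four-group V_4.)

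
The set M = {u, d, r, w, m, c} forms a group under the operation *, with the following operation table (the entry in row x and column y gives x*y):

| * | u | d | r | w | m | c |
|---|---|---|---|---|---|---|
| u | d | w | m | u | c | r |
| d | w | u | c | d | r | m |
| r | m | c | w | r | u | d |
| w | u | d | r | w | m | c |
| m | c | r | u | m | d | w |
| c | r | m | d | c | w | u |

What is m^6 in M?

w

m^1 = m
m^2 = m*m = d
m^3 = d*m = r
m^4 = r*m = u
m^5 = u*m = c
m^6 = c*m = w
(Structurally, M here is isomorphic to the cyclic group Z_6.)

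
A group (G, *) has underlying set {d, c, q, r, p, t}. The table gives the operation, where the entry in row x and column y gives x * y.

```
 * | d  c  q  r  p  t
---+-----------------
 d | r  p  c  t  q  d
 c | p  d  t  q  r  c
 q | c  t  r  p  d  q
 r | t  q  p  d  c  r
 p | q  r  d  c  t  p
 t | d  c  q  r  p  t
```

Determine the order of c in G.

6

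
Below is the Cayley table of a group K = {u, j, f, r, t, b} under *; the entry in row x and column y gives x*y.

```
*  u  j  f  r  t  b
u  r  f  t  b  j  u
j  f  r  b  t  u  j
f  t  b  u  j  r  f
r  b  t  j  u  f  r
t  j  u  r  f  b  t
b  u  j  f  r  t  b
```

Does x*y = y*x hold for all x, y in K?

Yes

Check whether the table is symmetric across its main diagonal.
Every entry (row x, col y) equals the entry (row y, col x), so K is abelian.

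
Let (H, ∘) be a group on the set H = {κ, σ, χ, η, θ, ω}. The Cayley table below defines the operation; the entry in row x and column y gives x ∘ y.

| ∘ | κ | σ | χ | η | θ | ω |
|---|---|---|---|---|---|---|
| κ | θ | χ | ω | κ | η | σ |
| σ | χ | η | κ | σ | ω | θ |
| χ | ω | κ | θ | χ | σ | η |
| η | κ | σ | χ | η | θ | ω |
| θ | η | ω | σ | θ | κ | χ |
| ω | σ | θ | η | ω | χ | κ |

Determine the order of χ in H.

The identity element is η (its row matches the header).
χ^1 = χ
χ^2 = χ ∘ χ = θ
χ^3 = θ ∘ χ = σ
χ^4 = σ ∘ χ = κ
χ^5 = κ ∘ χ = ω
χ^6 = ω ∘ χ = η
The first power of χ equal to the identity is χ^6, so ord(χ) = 6.

6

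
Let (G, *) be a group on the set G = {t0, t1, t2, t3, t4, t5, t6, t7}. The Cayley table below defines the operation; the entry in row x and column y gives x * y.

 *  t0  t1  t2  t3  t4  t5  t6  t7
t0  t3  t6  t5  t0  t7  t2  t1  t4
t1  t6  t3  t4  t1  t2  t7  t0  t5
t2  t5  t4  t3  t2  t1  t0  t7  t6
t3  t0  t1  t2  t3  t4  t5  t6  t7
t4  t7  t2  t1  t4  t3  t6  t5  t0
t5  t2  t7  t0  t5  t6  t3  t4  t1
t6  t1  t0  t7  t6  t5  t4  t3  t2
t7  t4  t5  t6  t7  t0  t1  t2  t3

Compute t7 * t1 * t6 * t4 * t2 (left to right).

t7 * t1 = t5
t5 * t6 = t4
t4 * t4 = t3
t3 * t2 = t2

t2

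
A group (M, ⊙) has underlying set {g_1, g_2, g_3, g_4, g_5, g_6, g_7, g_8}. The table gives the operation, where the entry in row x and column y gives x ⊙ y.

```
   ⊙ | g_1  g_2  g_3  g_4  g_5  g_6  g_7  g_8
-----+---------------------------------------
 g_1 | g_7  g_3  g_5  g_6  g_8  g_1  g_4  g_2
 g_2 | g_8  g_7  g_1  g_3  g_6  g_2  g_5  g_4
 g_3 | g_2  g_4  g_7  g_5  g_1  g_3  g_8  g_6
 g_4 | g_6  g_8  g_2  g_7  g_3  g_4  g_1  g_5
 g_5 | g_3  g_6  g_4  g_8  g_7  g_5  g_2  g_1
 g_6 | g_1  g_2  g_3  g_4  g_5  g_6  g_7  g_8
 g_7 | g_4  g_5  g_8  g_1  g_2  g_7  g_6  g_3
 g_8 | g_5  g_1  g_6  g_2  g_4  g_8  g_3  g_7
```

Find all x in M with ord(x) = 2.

Identity is g_6. Compute the order of each non-identity element by repeated multiplication:
  g_1: g_1 → g_7 → g_4 → g_6  (order 4)
  g_2: g_2 → g_7 → g_5 → g_6  (order 4)
  g_3: g_3 → g_7 → g_8 → g_6  (order 4)
  g_4: g_4 → g_7 → g_1 → g_6  (order 4)
  g_5: g_5 → g_7 → g_2 → g_6  (order 4)
  g_7: g_7 → g_6  (order 2)
  g_8: g_8 → g_7 → g_3 → g_6  (order 4)
Elements of order 2: {g_7}.

{g_7}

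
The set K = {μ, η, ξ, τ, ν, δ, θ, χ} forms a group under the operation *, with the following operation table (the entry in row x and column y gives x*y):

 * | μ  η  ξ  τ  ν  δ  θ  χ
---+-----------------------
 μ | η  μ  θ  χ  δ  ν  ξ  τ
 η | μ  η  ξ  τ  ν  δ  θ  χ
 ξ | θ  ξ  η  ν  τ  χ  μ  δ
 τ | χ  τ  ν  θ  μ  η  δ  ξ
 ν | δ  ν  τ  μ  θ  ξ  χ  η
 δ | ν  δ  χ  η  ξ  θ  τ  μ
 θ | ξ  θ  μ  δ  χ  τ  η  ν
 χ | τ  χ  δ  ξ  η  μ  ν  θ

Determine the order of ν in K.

The identity element is η (its row matches the header).
ν^1 = ν
ν^2 = ν*ν = θ
ν^3 = θ*ν = χ
ν^4 = χ*ν = η
The first power of ν equal to the identity is ν^4, so ord(ν) = 4.

4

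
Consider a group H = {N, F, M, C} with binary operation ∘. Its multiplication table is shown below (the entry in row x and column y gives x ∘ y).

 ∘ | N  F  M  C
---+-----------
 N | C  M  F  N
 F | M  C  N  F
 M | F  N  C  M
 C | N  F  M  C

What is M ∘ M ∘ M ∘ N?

M ∘ M = C
C ∘ M = M
M ∘ N = F
(Structurally, H here is isomorphic to the Klein four-group V_4.)

F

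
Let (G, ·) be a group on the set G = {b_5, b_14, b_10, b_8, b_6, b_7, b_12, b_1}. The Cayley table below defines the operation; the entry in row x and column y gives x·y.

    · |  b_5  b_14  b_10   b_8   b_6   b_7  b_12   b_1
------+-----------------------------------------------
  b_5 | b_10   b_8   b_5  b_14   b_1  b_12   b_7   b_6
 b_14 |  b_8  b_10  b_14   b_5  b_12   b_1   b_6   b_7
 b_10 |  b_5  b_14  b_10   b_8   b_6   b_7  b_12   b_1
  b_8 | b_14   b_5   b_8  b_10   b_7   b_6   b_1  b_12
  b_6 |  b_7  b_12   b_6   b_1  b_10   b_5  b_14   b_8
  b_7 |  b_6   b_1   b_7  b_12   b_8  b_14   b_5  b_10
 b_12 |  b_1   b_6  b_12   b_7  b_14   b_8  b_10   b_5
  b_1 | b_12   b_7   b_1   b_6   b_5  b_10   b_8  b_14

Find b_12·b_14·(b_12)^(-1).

The identity is b_10. In row b_12, the entry b_10 sits in column b_12, so b_12^(-1) = b_12.
b_12·b_14 = b_6
b_6·b_12 = b_14

b_14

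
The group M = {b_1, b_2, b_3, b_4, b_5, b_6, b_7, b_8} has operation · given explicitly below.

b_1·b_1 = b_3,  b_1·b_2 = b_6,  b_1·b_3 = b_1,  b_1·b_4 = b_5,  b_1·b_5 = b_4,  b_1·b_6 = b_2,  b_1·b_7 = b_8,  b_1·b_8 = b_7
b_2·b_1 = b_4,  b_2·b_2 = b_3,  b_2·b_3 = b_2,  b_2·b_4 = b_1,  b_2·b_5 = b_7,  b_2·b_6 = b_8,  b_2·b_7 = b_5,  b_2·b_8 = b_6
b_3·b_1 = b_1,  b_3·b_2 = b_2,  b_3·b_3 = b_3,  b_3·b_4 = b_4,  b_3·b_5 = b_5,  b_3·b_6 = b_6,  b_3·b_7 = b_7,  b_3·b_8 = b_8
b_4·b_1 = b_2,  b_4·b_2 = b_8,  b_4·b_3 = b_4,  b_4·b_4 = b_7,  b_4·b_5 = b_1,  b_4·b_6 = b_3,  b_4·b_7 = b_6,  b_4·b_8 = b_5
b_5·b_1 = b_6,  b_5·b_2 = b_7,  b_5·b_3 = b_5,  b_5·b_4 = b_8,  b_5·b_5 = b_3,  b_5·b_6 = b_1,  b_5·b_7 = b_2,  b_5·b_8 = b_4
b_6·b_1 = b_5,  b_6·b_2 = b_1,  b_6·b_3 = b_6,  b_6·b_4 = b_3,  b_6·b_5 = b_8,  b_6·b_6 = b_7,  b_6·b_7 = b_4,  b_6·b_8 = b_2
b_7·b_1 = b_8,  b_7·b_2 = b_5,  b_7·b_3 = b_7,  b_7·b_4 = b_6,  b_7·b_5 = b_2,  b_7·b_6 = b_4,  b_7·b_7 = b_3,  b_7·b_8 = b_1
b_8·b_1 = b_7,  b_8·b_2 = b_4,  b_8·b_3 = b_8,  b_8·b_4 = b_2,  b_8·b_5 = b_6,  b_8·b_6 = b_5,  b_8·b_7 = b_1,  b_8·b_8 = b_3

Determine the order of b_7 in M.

The identity element is b_3 (its row matches the header).
b_7^1 = b_7
b_7^2 = b_7·b_7 = b_3
The first power of b_7 equal to the identity is b_7^2, so ord(b_7) = 2.
(Structurally, M here is isomorphic to the dihedral group D_4.)

2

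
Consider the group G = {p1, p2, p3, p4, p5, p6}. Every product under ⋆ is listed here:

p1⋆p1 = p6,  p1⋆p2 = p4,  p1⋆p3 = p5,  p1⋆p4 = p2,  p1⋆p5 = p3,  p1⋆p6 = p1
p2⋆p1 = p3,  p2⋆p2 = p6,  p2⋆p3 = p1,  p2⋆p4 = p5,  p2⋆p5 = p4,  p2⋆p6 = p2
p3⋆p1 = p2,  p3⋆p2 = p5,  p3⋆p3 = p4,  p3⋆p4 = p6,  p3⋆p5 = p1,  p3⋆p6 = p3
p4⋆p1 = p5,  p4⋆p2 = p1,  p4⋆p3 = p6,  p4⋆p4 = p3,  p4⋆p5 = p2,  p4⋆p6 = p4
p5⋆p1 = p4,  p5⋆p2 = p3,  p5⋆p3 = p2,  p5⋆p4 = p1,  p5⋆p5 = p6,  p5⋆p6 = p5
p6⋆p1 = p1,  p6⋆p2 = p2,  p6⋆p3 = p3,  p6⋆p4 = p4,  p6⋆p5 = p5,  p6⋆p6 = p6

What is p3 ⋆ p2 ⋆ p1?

p4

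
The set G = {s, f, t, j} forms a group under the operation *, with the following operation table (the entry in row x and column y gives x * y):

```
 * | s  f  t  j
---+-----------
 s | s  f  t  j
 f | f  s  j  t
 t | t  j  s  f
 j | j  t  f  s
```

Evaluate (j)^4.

j^1 = j
j^2 = j * j = s
j^3 = s * j = j
j^4 = j * j = s

s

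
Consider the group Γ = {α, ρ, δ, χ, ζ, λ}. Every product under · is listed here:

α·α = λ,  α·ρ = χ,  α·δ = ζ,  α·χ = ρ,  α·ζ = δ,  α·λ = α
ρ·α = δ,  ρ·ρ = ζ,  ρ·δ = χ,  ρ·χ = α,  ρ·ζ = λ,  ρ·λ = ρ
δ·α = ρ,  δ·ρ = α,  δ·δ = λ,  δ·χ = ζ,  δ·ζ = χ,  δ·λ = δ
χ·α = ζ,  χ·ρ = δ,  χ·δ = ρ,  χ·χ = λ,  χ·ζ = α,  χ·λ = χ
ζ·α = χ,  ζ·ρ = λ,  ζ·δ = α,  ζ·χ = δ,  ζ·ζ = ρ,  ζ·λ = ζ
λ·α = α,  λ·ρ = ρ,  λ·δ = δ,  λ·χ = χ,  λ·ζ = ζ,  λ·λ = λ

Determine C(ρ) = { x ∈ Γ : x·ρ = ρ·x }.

{ζ, λ, ρ}

Compare row ρ with column ρ entry by entry.
ζ·ρ = λ = ρ·ζ, so ζ commutes with ρ.
δ·ρ = α but ρ·δ = χ, so δ does not.
Collecting the elements that commute with ρ: C(ρ) = {ζ, λ, ρ}.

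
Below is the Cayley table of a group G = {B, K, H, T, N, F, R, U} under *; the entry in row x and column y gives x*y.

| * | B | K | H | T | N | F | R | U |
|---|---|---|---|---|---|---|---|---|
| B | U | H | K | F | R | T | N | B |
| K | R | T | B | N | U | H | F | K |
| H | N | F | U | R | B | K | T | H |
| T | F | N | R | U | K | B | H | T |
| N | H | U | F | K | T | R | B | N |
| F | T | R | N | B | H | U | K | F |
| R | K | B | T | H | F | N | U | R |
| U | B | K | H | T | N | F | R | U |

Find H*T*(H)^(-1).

T

The identity is U. In row H, the entry U sits in column H, so H^(-1) = H.
H*T = R
R*H = T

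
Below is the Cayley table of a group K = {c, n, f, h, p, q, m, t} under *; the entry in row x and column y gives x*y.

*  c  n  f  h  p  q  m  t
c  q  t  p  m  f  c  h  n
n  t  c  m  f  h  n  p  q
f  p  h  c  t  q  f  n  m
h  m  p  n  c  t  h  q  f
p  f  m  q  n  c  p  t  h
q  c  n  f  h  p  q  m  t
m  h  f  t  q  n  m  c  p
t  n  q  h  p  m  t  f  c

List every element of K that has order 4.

Identity is q. Compute the order of each non-identity element by repeated multiplication:
  c: c → q  (order 2)
  n: n → c → t → q  (order 4)
  f: f → c → p → q  (order 4)
  h: h → c → m → q  (order 4)
  p: p → c → f → q  (order 4)
  m: m → c → h → q  (order 4)
  t: t → c → n → q  (order 4)
Elements of order 4: {f, h, m, n, p, t}.

{f, h, m, n, p, t}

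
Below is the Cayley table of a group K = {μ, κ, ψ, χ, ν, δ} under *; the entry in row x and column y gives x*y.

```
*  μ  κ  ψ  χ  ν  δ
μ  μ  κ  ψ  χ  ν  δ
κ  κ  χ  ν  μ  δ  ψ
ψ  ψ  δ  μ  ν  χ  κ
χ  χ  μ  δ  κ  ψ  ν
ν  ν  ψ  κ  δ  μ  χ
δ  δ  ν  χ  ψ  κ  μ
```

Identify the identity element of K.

The identity e satisfies e*x = x for all x, so its row in the table reproduces the column headers.
Row μ reads: μ, κ, ψ, χ, ν, δ — exactly the header order. So μ is the identity.
(Structurally, K here is isomorphic to the symmetric group S_3.)

μ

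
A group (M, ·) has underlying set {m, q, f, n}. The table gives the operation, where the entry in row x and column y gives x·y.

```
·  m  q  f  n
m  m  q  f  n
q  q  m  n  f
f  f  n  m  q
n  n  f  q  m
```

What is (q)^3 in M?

q

q^1 = q
q^2 = q·q = m
q^3 = m·q = q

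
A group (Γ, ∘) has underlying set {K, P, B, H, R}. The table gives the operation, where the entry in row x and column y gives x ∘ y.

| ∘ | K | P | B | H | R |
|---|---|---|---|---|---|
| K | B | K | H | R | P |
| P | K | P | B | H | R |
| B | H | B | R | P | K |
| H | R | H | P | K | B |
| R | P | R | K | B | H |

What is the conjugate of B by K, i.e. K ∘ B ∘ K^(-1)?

The identity is P. In row K, the entry P sits in column R, so K^(-1) = R.
K ∘ B = H
H ∘ R = B

B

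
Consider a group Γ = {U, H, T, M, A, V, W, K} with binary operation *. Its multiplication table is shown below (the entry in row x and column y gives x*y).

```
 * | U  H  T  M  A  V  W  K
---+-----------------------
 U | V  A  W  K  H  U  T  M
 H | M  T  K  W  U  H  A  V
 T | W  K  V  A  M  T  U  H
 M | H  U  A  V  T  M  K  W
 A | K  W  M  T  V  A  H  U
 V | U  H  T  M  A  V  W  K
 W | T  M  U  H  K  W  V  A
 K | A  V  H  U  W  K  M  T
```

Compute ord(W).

2

The identity element is V (its row matches the header).
W^1 = W
W^2 = W*W = V
The first power of W equal to the identity is W^2, so ord(W) = 2.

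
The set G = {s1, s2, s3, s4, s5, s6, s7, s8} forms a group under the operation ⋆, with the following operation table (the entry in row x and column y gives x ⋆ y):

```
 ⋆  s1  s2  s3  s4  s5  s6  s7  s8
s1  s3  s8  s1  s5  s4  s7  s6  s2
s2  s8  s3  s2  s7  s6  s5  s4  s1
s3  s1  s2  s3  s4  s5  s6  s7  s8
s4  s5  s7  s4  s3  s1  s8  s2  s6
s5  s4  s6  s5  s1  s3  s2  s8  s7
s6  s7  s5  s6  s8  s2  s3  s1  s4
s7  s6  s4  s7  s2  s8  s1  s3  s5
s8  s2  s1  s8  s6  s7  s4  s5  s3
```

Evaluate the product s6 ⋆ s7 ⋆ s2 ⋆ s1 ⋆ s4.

s6 ⋆ s7 = s1
s1 ⋆ s2 = s8
s8 ⋆ s1 = s2
s2 ⋆ s4 = s7

s7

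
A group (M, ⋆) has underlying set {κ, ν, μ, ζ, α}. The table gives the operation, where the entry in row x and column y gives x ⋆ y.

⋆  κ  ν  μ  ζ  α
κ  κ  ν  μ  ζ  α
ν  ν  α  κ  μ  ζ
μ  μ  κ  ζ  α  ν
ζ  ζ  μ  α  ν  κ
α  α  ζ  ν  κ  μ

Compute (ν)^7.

ν^1 = ν
ν^2 = ν ⋆ ν = α
ν^3 = α ⋆ ν = ζ
ν^4 = ζ ⋆ ν = μ
ν^5 = μ ⋆ ν = κ
ν^6 = κ ⋆ ν = ν
ν^7 = ν ⋆ ν = α
(Structurally, M here is isomorphic to the cyclic group Z_5.)

α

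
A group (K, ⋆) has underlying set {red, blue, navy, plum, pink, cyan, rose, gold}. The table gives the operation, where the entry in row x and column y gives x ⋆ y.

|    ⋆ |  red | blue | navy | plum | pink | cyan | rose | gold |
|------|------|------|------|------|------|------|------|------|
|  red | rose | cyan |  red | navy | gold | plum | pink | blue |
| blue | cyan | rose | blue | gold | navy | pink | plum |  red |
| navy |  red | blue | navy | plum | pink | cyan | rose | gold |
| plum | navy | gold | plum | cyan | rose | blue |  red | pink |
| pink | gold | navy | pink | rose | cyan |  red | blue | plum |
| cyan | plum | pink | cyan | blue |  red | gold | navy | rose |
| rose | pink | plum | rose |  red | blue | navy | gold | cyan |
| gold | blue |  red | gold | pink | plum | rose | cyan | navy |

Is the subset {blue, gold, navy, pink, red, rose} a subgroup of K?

No

blue ⋆ rose = plum, which is not in {blue, gold, navy, pink, red, rose}.
The subset is not closed under ⋆, so it is not a subgroup.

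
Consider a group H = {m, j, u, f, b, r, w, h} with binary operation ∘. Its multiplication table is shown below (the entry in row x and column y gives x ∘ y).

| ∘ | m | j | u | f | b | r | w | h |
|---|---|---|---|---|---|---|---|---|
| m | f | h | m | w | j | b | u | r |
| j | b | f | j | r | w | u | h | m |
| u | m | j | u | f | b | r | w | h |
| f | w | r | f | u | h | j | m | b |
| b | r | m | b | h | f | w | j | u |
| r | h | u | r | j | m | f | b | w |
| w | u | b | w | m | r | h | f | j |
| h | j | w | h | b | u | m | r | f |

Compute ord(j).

The identity element is u (its row matches the header).
j^1 = j
j^2 = j ∘ j = f
j^3 = f ∘ j = r
j^4 = r ∘ j = u
The first power of j equal to the identity is j^4, so ord(j) = 4.

4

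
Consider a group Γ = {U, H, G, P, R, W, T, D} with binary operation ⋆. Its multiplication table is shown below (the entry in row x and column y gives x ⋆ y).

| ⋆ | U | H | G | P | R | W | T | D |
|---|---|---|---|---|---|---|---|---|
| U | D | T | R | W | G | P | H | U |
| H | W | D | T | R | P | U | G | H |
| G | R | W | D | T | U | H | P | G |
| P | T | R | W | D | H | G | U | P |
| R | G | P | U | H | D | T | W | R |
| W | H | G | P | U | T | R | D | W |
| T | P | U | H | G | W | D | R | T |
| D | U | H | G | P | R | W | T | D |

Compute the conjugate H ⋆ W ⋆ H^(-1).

T

The identity is D. In row H, the entry D sits in column H, so H^(-1) = H.
H ⋆ W = U
U ⋆ H = T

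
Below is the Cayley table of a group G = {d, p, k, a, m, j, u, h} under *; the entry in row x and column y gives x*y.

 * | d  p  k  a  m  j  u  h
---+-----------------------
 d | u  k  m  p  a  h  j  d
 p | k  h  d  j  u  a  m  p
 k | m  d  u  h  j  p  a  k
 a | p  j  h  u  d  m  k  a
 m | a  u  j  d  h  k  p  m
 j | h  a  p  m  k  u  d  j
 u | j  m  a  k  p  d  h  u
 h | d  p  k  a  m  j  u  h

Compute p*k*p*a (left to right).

p*k = d
d*p = k
k*a = h
(Structurally, G here is isomorphic to Z_2 x Z_4.)

h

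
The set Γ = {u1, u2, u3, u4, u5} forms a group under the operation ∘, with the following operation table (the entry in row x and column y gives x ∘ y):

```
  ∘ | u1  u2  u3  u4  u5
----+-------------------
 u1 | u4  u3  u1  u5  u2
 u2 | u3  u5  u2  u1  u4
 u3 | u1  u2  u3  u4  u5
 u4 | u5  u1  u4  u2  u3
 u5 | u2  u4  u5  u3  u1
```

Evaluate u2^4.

u2^1 = u2
u2^2 = u2 ∘ u2 = u5
u2^3 = u5 ∘ u2 = u4
u2^4 = u4 ∘ u2 = u1

u1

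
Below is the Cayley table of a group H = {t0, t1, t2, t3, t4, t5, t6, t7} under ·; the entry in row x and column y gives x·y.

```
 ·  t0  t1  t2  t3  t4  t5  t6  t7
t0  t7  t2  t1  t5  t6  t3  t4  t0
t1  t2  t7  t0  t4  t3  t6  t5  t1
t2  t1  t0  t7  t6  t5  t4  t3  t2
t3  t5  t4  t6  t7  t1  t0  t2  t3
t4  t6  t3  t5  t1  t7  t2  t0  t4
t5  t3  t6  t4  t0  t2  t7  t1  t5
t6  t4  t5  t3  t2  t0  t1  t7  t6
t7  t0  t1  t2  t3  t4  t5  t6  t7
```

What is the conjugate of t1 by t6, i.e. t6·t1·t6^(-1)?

t1

The identity is t7. In row t6, the entry t7 sits in column t6, so t6^(-1) = t6.
t6·t1 = t5
t5·t6 = t1
(Structurally, H here is isomorphic to the elementary abelian group (Z_2)^3.)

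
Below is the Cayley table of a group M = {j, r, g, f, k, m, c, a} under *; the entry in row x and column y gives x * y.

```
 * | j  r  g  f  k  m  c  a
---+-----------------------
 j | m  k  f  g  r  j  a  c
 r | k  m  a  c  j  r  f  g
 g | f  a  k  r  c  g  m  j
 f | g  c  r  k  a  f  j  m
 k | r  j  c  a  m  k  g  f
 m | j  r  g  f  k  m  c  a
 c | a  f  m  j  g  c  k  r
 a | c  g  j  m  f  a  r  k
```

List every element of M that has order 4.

Identity is m. Compute the order of each non-identity element by repeated multiplication:
  j: j → m  (order 2)
  r: r → m  (order 2)
  g: g → k → c → m  (order 4)
  f: f → k → a → m  (order 4)
  k: k → m  (order 2)
  c: c → k → g → m  (order 4)
  a: a → k → f → m  (order 4)
Elements of order 4: {a, c, f, g}.

{a, c, f, g}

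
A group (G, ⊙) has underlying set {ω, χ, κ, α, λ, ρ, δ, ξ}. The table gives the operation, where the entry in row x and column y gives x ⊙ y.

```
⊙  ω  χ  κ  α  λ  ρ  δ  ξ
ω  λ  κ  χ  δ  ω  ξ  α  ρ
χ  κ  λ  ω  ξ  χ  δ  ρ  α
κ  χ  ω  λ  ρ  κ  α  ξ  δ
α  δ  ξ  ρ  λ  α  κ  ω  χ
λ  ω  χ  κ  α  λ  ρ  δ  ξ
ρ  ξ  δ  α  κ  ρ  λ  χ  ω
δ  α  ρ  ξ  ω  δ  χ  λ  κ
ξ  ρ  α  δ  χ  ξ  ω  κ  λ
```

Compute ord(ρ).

2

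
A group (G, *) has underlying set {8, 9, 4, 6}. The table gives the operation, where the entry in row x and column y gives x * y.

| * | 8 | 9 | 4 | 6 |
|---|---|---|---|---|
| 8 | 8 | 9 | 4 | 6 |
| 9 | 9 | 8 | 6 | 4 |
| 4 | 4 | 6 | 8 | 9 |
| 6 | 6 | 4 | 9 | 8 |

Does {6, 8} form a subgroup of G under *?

{6, 8} contains the identity 8.
Checking products: every product of two elements of {6, 8} (read from the table) lies in {6, 8}, so the set is closed.
In a finite group, a nonempty closed subset is a subgroup. So {6, 8} ≤ G.

Yes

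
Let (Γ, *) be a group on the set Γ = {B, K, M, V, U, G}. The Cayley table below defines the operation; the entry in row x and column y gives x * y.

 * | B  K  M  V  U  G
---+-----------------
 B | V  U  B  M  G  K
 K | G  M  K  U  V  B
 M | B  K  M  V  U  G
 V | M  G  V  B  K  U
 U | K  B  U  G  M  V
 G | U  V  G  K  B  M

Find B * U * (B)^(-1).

The identity is M. In row B, the entry M sits in column V, so B^(-1) = V.
B * U = G
G * V = K
(Structurally, Γ here is isomorphic to the symmetric group S_3.)

K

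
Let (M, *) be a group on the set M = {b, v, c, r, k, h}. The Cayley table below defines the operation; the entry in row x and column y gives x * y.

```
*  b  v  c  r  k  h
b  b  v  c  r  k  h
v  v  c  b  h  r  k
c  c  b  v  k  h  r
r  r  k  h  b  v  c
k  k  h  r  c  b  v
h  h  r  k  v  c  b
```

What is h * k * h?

h * k = c
c * h = r
(Structurally, M here is isomorphic to the symmetric group S_3.)

r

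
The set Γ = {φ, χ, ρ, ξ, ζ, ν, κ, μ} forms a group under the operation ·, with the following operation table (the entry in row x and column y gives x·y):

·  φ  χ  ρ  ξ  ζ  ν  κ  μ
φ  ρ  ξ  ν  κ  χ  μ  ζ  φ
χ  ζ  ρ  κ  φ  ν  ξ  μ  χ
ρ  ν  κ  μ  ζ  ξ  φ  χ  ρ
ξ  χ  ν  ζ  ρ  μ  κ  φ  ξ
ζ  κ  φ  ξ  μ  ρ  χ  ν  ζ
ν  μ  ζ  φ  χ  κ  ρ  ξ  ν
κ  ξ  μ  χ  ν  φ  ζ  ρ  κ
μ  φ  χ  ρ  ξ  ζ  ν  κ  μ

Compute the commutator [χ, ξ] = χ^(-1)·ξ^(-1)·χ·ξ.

ρ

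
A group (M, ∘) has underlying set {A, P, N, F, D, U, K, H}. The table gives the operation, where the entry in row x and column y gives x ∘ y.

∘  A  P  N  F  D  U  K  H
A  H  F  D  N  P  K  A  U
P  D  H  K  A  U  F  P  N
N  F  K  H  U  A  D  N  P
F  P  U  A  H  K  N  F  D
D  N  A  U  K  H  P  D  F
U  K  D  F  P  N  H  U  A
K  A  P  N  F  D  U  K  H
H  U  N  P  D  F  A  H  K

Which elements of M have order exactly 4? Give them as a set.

{A, D, F, N, P, U}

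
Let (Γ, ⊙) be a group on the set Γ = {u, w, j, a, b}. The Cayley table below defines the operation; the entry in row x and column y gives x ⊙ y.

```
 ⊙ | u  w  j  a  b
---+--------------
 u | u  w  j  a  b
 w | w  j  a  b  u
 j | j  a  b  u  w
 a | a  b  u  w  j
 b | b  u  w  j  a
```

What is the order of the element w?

The identity element is u (its row matches the header).
w^1 = w
w^2 = w ⊙ w = j
w^3 = j ⊙ w = a
w^4 = a ⊙ w = b
w^5 = b ⊙ w = u
The first power of w equal to the identity is w^5, so ord(w) = 5.

5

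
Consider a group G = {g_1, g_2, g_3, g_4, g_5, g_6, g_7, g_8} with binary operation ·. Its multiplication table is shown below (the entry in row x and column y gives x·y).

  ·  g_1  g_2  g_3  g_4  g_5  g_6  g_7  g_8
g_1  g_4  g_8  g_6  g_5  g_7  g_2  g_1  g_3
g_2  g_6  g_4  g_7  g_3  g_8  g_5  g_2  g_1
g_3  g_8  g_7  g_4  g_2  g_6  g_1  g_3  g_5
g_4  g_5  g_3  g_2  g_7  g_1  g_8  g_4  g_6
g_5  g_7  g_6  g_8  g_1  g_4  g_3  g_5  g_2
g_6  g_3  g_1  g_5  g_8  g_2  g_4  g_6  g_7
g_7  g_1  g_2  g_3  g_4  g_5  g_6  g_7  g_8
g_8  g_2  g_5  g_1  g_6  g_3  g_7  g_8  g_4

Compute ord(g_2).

The identity element is g_7 (its row matches the header).
g_2^1 = g_2
g_2^2 = g_2·g_2 = g_4
g_2^3 = g_4·g_2 = g_3
g_2^4 = g_3·g_2 = g_7
The first power of g_2 equal to the identity is g_2^4, so ord(g_2) = 4.

4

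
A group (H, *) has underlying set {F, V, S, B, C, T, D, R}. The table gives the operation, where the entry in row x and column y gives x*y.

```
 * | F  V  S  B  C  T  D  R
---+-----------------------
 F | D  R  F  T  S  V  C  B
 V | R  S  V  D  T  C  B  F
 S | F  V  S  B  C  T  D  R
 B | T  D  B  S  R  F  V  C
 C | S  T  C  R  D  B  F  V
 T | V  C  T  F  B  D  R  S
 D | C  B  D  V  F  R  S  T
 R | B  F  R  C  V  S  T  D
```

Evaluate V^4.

V^1 = V
V^2 = V*V = S
V^3 = S*V = V
V^4 = V*V = S

S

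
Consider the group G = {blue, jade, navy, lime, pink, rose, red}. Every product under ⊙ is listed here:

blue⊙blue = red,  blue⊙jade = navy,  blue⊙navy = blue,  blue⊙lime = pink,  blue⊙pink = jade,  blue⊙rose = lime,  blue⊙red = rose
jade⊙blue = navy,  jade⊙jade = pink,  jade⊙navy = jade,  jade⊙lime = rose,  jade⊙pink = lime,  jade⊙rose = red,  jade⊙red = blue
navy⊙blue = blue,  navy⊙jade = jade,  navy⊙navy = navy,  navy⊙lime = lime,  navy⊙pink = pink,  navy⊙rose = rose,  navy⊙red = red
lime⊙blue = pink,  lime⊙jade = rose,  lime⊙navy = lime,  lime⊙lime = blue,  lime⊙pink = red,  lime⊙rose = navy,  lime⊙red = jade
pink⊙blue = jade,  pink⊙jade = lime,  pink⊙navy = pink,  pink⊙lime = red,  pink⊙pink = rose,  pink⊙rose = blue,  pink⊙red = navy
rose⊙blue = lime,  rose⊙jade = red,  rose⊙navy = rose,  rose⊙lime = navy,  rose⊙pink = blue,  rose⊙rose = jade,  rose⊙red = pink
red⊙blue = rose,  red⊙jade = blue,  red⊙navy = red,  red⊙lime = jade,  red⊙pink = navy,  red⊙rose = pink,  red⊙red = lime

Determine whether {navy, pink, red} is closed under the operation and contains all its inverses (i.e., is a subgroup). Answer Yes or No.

No

pink ⊙ pink = rose, which is not in {navy, pink, red}.
The subset is not closed under ⊙, so it is not a subgroup.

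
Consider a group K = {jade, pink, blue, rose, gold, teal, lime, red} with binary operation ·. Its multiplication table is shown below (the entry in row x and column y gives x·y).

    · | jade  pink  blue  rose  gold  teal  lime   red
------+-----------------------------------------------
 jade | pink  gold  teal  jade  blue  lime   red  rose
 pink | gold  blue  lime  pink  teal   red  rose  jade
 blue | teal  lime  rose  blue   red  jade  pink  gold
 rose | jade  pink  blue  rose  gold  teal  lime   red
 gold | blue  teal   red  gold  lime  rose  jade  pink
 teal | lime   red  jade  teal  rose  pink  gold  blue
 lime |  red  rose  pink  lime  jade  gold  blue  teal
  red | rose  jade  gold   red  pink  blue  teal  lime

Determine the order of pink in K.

The identity element is rose (its row matches the header).
pink^1 = pink
pink^2 = pink·pink = blue
pink^3 = blue·pink = lime
pink^4 = lime·pink = rose
The first power of pink equal to the identity is pink^4, so ord(pink) = 4.

4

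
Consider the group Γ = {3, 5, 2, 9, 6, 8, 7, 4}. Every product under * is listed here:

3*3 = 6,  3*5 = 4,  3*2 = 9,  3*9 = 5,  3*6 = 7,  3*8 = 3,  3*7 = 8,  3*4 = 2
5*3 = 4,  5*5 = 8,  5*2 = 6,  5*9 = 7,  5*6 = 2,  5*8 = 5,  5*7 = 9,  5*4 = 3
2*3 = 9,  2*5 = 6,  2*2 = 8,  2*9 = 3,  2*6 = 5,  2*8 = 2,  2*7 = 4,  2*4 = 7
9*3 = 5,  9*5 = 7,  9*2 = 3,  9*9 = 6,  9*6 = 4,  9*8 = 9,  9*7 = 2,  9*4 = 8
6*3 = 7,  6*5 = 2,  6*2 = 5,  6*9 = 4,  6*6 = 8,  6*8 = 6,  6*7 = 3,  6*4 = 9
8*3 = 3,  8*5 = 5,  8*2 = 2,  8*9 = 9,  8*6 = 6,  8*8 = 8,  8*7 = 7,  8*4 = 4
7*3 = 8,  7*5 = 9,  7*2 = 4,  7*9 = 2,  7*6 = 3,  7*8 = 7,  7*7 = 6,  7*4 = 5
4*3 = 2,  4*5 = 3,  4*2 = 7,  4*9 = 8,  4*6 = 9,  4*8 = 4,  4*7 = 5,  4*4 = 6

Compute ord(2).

2

The identity element is 8 (its row matches the header).
2^1 = 2
2^2 = 2*2 = 8
The first power of 2 equal to the identity is 2^2, so ord(2) = 2.
(Structurally, Γ here is isomorphic to Z_2 x Z_4.)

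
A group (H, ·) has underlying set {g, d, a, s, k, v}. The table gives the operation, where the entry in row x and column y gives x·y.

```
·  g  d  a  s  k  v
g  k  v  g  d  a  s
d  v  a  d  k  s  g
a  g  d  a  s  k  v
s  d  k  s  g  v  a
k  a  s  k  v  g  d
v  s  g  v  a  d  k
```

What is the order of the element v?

The identity element is a (its row matches the header).
v^1 = v
v^2 = v·v = k
v^3 = k·v = d
v^4 = d·v = g
v^5 = g·v = s
v^6 = s·v = a
The first power of v equal to the identity is v^6, so ord(v) = 6.

6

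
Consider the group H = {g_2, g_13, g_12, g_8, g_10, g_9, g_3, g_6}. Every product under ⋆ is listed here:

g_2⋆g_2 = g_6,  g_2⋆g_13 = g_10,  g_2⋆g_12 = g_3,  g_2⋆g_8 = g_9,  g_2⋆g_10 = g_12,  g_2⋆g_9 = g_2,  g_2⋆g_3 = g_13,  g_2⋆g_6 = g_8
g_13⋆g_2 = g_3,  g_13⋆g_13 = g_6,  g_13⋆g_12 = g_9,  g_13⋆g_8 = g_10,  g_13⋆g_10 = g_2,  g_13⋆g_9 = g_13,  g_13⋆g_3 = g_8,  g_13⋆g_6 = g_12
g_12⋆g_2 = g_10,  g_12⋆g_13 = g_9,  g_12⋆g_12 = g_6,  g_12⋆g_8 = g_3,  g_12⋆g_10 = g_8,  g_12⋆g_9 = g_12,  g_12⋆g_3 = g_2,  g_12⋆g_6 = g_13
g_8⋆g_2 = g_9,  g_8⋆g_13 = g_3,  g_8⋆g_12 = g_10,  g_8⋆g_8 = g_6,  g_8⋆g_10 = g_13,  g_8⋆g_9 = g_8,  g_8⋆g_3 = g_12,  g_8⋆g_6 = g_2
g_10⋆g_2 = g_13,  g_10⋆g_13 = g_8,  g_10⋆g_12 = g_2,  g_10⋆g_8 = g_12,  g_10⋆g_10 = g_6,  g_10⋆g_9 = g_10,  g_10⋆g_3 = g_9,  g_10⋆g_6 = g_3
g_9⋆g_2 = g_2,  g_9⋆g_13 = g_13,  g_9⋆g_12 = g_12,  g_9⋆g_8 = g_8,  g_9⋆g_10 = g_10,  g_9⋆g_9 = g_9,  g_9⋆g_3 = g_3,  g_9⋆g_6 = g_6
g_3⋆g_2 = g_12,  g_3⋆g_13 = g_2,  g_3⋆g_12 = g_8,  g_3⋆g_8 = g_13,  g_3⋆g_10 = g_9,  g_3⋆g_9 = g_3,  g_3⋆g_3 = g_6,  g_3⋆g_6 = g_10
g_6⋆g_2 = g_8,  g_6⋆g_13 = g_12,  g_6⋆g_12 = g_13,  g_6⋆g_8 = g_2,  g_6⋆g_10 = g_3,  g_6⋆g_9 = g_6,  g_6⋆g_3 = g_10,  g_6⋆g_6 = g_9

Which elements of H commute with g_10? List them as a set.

{g_10, g_3, g_6, g_9}

Compare row g_10 with column g_10 entry by entry.
g_3 ⋆ g_10 = g_9 = g_10 ⋆ g_3, so g_3 commutes with g_10.
g_8 ⋆ g_10 = g_13 but g_10 ⋆ g_8 = g_12, so g_8 does not.
Collecting the elements that commute with g_10: C(g_10) = {g_10, g_3, g_6, g_9}.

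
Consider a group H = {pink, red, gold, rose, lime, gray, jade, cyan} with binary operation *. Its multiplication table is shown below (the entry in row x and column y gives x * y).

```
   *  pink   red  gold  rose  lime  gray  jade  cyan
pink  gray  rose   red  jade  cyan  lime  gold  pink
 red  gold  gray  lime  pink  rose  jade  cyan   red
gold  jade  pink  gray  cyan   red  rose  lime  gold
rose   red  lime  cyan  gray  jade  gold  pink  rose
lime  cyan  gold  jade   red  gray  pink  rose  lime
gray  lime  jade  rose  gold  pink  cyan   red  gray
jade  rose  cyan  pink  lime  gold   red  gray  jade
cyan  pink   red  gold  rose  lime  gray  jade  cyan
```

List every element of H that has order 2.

{gray}

Identity is cyan. Compute the order of each non-identity element by repeated multiplication:
  pink: pink → gray → lime → cyan  (order 4)
  red: red → gray → jade → cyan  (order 4)
  gold: gold → gray → rose → cyan  (order 4)
  rose: rose → gray → gold → cyan  (order 4)
  lime: lime → gray → pink → cyan  (order 4)
  gray: gray → cyan  (order 2)
  jade: jade → gray → red → cyan  (order 4)
Elements of order 2: {gray}.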